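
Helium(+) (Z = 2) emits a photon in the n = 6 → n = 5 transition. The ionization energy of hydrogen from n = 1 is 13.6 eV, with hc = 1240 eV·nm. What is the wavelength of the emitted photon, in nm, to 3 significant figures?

1860 nm

For Z = 2 the level energies scale as Z², so the effective Rydberg energy is 13.6 × 4 = 54.40 eV.
ΔE = 54.40 × (1/5² − 1/6²) = 54.40 × 0.01222 = 0.6649 eV.
λ = hc/ΔE = 1240 / 0.6649 = 1860 nm.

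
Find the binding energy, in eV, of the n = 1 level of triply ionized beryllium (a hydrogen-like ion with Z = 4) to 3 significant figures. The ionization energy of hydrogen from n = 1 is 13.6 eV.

218 eV

E_n = −13.6 Z²/n² = −217.6/n² eV for Z = 4.
E_1 = −217.6/1 = −218 eV, so ionization (to E = 0) requires 218 eV.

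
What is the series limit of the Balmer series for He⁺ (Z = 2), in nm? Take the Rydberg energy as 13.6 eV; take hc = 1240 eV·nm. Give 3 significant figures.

The Balmer series has lower level n_f = 2; the series limit corresponds to n_i → ∞.
ΔE_max = 13.6 × 4 / 2² = 13.60 eV.
λ_min = 1240 / 13.60 = 91.2 nm.

91.2 nm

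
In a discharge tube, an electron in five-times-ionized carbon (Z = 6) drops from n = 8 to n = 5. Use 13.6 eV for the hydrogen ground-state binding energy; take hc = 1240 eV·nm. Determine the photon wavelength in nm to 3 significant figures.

For Z = 6 the level energies scale as Z², so the effective Rydberg energy is 13.6 × 36 = 489.6 eV.
ΔE = 489.6 × (1/5² − 1/8²) = 489.6 × 0.02438 = 11.93 eV.
λ = hc/ΔE = 1240 / 11.93 = 104 nm.

104 nm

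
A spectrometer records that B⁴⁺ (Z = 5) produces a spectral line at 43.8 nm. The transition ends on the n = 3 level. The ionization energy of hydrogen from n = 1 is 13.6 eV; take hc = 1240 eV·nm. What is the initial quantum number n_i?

The photon energy is ΔE = hc/λ = 1240 / 43.8 = 28.31 eV.
With Z = 5, ΔE = 340.0 × (1/n_f² − 1/n_i²), so 1/n_f² − 1/n_i² = 0.08327.
With n_f = 3: 1/n_i² = 1/9 − 0.08327 = 0.02784, so n_i ≈ 5.99.

n_i = 6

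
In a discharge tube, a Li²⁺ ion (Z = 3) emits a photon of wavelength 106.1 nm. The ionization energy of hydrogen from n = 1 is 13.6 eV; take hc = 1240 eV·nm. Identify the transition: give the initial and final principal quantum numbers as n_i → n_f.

The photon energy is ΔE = hc/λ = 1240 / 106.1 = 11.69 eV.
With Z = 3, ΔE = 122.4 × (1/n_f² − 1/n_i²), so 1/n_f² − 1/n_i² = 0.09548.
Trying n_f = 3 gives 1/n_i² = 0.01563, i.e. n_i ≈ 8; this pair matches.

n_i = 8, n_f = 3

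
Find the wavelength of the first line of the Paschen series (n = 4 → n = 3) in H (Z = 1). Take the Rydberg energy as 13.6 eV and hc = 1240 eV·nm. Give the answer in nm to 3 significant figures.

1880 nm

The Paschen series terminates on n_f = 3; the first line has n_i = 3+1 = 4.
ΔE = 13.60 × (1/3² − 1/4²) = 0.6611 eV.
λ = 1240 / 0.6611 = 1880 nm.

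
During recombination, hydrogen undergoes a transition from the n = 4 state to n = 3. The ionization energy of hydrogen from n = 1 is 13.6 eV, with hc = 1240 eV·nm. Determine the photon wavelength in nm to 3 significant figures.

1880 nm

ΔE = 13.60 × (1/3² − 1/4²) = 13.60 × 0.04861 = 0.6611 eV.
λ = hc/ΔE = 1240 / 0.6611 = 1880 nm.
This line belongs to the Paschen series.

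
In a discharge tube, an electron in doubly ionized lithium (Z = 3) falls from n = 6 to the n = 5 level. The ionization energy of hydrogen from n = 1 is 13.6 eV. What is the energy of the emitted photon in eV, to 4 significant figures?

1.496 eV

The Bohr energies scale as Z², so for Z = 3: E_n = −122.4/n² eV.
E_6 = −122.4/36 = −3.400 eV and E_5 = −122.4/25 = −4.896 eV.
The photon energy is |E_6 − E_5| = 1.496 eV.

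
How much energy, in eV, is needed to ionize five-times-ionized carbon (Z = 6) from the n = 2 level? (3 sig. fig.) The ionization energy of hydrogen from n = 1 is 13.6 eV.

122 eV

E_n = −13.6 Z²/n² = −489.6/n² eV for Z = 6.
E_2 = −489.6/4 = −122 eV, so ionization (to E = 0) requires 122 eV.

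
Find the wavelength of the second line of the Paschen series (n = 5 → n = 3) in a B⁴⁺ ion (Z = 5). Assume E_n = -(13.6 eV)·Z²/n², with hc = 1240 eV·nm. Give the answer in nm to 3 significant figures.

The Paschen series terminates on n_f = 3; the second line has n_i = 3+2 = 5.
ΔE = 340.0 × (1/3² − 1/5²) = 24.18 eV.
λ = 1240 / 24.18 = 51.3 nm.

51.3 nm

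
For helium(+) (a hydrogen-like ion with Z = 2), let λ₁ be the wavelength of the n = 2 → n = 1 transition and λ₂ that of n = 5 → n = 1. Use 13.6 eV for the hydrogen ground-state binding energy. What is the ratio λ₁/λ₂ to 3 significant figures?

λ ∝ 1/ΔE ∝ 1/(1/n_f² − 1/n_i²), and the Z² and hc factors cancel in the ratio.
λ₁/λ₂ = (1/1² − 1/5²)/(1/1² − 1/2²) = 0.9600/0.7500 = 1.28.

1.28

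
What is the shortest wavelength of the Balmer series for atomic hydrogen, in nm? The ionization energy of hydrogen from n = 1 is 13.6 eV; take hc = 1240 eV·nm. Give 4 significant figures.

The Balmer series has lower level n_f = 2; the series limit corresponds to n_i → ∞.
ΔE_max = 13.6 × 1 / 2² = 3.400 eV.
λ_min = 1240 / 3.400 = 364.7 nm.

364.7 nm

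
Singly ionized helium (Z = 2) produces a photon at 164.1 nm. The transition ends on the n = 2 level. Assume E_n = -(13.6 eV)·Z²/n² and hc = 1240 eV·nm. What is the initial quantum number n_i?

n_i = 3

The photon energy is ΔE = hc/λ = 1240 / 164.1 = 7.556 eV.
With Z = 2, ΔE = 54.40 × (1/n_f² − 1/n_i²), so 1/n_f² − 1/n_i² = 0.1389.
With n_f = 2: 1/n_i² = 1/4 − 0.1389 = 0.1111, so n_i ≈ 3.00.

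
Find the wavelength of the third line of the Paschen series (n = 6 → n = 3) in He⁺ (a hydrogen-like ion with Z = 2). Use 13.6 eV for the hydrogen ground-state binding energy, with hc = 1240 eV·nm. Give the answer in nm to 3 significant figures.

The Paschen series terminates on n_f = 3; the third line has n_i = 3+3 = 6.
ΔE = 54.40 × (1/3² − 1/6²) = 4.533 eV.
λ = 1240 / 4.533 = 274 nm.

274 nm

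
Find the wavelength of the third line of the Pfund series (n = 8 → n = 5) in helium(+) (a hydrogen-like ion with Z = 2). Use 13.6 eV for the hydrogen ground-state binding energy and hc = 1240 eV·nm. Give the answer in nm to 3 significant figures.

935 nm

The Pfund series terminates on n_f = 5; the third line has n_i = 5+3 = 8.
ΔE = 54.40 × (1/5² − 1/8²) = 1.326 eV.
λ = 1240 / 1.326 = 935 nm.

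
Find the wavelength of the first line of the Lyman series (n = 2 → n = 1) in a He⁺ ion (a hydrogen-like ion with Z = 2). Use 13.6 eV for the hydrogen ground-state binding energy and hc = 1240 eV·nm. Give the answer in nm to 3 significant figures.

30.4 nm

The Lyman series terminates on n_f = 1; the first line has n_i = 1+1 = 2.
ΔE = 54.40 × (1/1² − 1/2²) = 40.80 eV.
λ = 1240 / 40.80 = 30.4 nm.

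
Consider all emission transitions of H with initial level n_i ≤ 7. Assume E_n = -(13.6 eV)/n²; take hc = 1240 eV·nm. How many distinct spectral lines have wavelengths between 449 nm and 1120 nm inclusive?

Enumerate all n_i → n_f pairs with 1 ≤ n_f < n_i ≤ 7 and compute λ = 1240 / [13.6·1·(1/n_f² − 1/n_i²)].
Lines falling in [449, 1120] nm: 4→2 (486.3 nm), 3→2 (656.5 nm), 7→3 (1005 nm), 6→3 (1094 nm).

4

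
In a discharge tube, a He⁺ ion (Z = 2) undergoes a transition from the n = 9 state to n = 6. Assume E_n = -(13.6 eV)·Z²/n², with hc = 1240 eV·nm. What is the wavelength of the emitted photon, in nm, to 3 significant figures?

1480 nm

For Z = 2 the level energies scale as Z², so the effective Rydberg energy is 13.6 × 4 = 54.40 eV.
ΔE = 54.40 × (1/6² − 1/9²) = 54.40 × 0.01543 = 0.8395 eV.
λ = hc/ΔE = 1240 / 0.8395 = 1480 nm.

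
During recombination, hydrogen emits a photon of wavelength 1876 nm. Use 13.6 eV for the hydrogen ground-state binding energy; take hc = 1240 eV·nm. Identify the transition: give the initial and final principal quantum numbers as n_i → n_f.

n_i = 4, n_f = 3

The photon energy is ΔE = hc/λ = 1240 / 1876 = 0.6610 eV.
With Z = 1, ΔE = 13.60 × (1/n_f² − 1/n_i²), so 1/n_f² − 1/n_i² = 0.04860.
Trying n_f = 3 gives 1/n_i² = 0.06251, i.e. n_i ≈ 4; this pair matches.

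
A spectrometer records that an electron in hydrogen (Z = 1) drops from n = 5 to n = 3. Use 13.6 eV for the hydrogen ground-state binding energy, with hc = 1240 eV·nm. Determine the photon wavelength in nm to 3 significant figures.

1280 nm

ΔE = 13.60 × (1/3² − 1/5²) = 13.60 × 0.07111 = 0.9671 eV.
λ = hc/ΔE = 1240 / 0.9671 = 1280 nm.
This line belongs to the Paschen series.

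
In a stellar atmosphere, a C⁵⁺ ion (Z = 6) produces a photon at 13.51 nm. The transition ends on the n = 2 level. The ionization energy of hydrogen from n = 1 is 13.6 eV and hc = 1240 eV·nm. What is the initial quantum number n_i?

The photon energy is ΔE = hc/λ = 1240 / 13.51 = 91.78 eV.
With Z = 6, ΔE = 489.6 × (1/n_f² − 1/n_i²), so 1/n_f² − 1/n_i² = 0.1875.
With n_f = 2: 1/n_i² = 1/4 − 0.1875 = 0.06253, so n_i ≈ 4.00.

n_i = 4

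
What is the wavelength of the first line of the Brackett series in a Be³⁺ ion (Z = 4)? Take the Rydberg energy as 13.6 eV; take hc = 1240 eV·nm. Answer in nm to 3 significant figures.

253 nm

The Brackett series terminates on n_f = 4; the first line has n_i = 4+1 = 5.
ΔE = 217.6 × (1/4² − 1/5²) = 4.896 eV.
λ = 1240 / 4.896 = 253 nm.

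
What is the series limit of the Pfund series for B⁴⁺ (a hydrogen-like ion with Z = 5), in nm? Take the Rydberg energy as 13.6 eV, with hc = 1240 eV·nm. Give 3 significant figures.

The Pfund series has lower level n_f = 5; the series limit corresponds to n_i → ∞.
ΔE_max = 13.6 × 25 / 5² = 13.60 eV.
λ_min = 1240 / 13.60 = 91.2 nm.

91.2 nm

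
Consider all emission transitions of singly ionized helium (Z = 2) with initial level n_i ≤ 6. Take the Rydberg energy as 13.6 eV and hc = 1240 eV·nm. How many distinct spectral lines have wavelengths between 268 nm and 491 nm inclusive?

Enumerate all n_i → n_f pairs with 1 ≤ n_f < n_i ≤ 6 and compute λ = 1240 / [13.6·4·(1/n_f² − 1/n_i²)].
Lines falling in [268, 491] nm: 6→3 (273.5 nm), 5→3 (320.5 nm), 4→3 (468.9 nm).

3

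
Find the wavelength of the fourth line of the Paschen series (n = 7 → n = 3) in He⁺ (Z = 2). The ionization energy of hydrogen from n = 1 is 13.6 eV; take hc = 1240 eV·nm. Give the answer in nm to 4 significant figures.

The Paschen series terminates on n_f = 3; the fourth line has n_i = 3+4 = 7.
ΔE = 54.40 × (1/3² − 1/7²) = 4.934 eV.
λ = 1240 / 4.934 = 251.3 nm.

251.3 nm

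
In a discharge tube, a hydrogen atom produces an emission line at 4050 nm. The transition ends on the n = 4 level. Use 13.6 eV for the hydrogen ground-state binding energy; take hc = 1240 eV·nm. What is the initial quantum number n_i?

The photon energy is ΔE = hc/λ = 1240 / 4050 = 0.3062 eV.
With Z = 1, ΔE = 13.60 × (1/n_f² − 1/n_i²), so 1/n_f² − 1/n_i² = 0.02251.
With n_f = 4: 1/n_i² = 1/16 − 0.02251 = 0.03999, so n_i ≈ 5.00.

n_i = 5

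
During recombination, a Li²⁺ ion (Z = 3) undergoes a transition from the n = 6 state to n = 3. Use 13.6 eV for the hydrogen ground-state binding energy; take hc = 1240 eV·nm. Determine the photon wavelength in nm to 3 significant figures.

For Z = 3 the level energies scale as Z², so the effective Rydberg energy is 13.6 × 9 = 122.4 eV.
ΔE = 122.4 × (1/3² − 1/6²) = 122.4 × 0.08333 = 10.20 eV.
λ = hc/ΔE = 1240 / 10.20 = 122 nm.

122 nm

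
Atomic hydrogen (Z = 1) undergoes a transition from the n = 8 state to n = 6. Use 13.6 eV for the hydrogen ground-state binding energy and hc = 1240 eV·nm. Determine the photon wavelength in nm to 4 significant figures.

ΔE = 13.60 × (1/6² − 1/8²) = 13.60 × 0.01215 = 0.1653 eV.
λ = hc/ΔE = 1240 / 0.1653 = 7503 nm.

7503 nm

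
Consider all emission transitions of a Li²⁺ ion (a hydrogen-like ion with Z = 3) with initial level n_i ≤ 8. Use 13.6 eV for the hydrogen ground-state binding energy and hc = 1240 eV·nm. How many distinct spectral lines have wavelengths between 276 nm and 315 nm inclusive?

1

Enumerate all n_i → n_f pairs with 1 ≤ n_f < n_i ≤ 8 and compute λ = 1240 / [13.6·9·(1/n_f² − 1/n_i²)].
Lines falling in [276, 315] nm: 6→4 (291.8 nm).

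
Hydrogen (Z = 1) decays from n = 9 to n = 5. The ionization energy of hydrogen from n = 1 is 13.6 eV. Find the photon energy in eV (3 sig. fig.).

0.376 eV

E_9 = −13.60/81 = −0.1679 eV and E_5 = −13.60/25 = −0.5440 eV.
The photon energy is |E_9 − E_5| = 0.376 eV.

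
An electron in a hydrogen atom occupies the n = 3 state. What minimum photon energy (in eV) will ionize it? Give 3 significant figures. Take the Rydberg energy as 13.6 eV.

E_3 = −13.60/9 = −1.51 eV, so ionization (to E = 0) requires 1.51 eV.

1.51 eV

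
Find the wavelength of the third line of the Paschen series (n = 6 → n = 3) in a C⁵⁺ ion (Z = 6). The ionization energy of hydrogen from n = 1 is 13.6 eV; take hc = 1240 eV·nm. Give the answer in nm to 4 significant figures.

The Paschen series terminates on n_f = 3; the third line has n_i = 3+3 = 6.
ΔE = 489.6 × (1/3² − 1/6²) = 40.80 eV.
λ = 1240 / 40.80 = 30.39 nm.

30.39 nm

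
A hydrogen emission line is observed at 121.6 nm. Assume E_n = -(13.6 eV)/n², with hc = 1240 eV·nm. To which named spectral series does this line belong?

ΔE = 1240/121.6 = 10.20 eV.
This matches 13.6 × (1/1² − 1/2²), so n_f = 1: the Lyman series.

Lyman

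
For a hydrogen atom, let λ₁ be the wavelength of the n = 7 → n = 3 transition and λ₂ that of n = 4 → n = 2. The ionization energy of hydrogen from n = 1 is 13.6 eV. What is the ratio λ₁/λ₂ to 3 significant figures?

λ ∝ 1/ΔE ∝ 1/(1/n_f² − 1/n_i²), and the Z² and hc factors cancel in the ratio.
λ₁/λ₂ = (1/2² − 1/4²)/(1/3² − 1/7²) = 0.1875/0.09070 = 2.07.

2.07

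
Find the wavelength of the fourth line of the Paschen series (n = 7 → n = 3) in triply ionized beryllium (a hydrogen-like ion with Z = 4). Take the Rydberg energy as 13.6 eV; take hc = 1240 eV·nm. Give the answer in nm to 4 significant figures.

62.83 nm

The Paschen series terminates on n_f = 3; the fourth line has n_i = 3+4 = 7.
ΔE = 217.6 × (1/3² − 1/7²) = 19.74 eV.
λ = 1240 / 19.74 = 62.83 nm.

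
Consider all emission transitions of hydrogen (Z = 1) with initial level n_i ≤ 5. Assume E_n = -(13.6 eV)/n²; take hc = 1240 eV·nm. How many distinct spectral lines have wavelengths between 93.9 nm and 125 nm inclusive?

Enumerate all n_i → n_f pairs with 1 ≤ n_f < n_i ≤ 5 and compute λ = 1240 / [13.6·1·(1/n_f² − 1/n_i²)].
Lines falling in [93.9, 125] nm: 5→1 (94.98 nm), 4→1 (97.25 nm), 3→1 (102.6 nm), 2→1 (121.6 nm).

4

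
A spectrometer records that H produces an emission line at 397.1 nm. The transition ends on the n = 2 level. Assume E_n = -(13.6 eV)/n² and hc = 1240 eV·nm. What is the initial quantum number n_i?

The photon energy is ΔE = hc/λ = 1240 / 397.1 = 3.123 eV.
With Z = 1, ΔE = 13.60 × (1/n_f² − 1/n_i²), so 1/n_f² − 1/n_i² = 0.2296.
With n_f = 2: 1/n_i² = 1/4 − 0.2296 = 0.02039, so n_i ≈ 7.00.

n_i = 7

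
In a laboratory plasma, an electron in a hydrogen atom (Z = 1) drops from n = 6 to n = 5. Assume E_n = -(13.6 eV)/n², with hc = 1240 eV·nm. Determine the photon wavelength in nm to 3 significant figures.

7460 nm

ΔE = 13.60 × (1/5² − 1/6²) = 13.60 × 0.01222 = 0.1662 eV.
λ = hc/ΔE = 1240 / 0.1662 = 7460 nm.
This line belongs to the Pfund series.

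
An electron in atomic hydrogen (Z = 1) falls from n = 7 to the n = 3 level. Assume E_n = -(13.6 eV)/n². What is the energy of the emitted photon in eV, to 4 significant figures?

1.234 eV

E_7 = −13.60/49 = −0.2776 eV and E_3 = −13.60/9 = −1.511 eV.
The photon energy is |E_7 − E_3| = 1.234 eV.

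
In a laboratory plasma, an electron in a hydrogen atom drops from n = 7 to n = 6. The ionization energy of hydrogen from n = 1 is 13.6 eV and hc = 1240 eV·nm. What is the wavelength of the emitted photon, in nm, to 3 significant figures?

12400 nm

ΔE = 13.60 × (1/6² − 1/7²) = 13.60 × 0.007370 = 0.1002 eV.
λ = hc/ΔE = 1240 / 0.1002 = 12400 nm.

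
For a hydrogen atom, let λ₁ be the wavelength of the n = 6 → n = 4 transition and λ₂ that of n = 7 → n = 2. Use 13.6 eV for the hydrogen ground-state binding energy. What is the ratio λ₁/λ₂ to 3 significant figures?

λ ∝ 1/ΔE ∝ 1/(1/n_f² − 1/n_i²), and the Z² and hc factors cancel in the ratio.
λ₁/λ₂ = (1/2² − 1/7²)/(1/4² − 1/6²) = 0.2296/0.03472 = 6.61.

6.61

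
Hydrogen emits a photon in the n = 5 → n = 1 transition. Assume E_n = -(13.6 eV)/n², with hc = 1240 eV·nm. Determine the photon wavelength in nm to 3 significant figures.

95.0 nm

ΔE = 13.60 × (1/1² − 1/5²) = 13.60 × 0.9600 = 13.06 eV.
λ = hc/ΔE = 1240 / 13.06 = 95.0 nm.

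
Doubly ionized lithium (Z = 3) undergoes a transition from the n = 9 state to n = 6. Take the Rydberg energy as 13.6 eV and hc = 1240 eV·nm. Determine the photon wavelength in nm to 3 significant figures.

For Z = 3 the level energies scale as Z², so the effective Rydberg energy is 13.6 × 9 = 122.4 eV.
ΔE = 122.4 × (1/6² − 1/9²) = 122.4 × 0.01543 = 1.889 eV.
λ = hc/ΔE = 1240 / 1.889 = 656 nm.

656 nm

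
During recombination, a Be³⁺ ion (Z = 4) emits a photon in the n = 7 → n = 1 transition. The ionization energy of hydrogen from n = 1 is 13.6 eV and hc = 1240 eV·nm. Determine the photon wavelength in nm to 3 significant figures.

For Z = 4 the level energies scale as Z², so the effective Rydberg energy is 13.6 × 16 = 217.6 eV.
ΔE = 217.6 × (1/1² − 1/7²) = 217.6 × 0.9796 = 213.2 eV.
λ = hc/ΔE = 1240 / 213.2 = 5.82 nm.

5.82 nm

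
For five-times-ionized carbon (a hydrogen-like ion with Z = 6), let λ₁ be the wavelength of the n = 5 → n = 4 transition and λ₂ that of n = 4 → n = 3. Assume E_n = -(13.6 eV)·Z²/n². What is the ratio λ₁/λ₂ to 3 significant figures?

λ ∝ 1/ΔE ∝ 1/(1/n_f² − 1/n_i²), and the Z² and hc factors cancel in the ratio.
λ₁/λ₂ = (1/3² − 1/4²)/(1/4² − 1/5²) = 0.04861/0.02250 = 2.16.

2.16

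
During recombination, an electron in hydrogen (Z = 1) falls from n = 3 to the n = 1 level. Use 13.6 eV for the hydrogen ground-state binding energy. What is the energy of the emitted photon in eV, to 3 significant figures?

E_3 = −13.60/9 = −1.511 eV and E_1 = −13.60/1 = −13.60 eV.
The photon energy is |E_3 − E_1| = 12.1 eV.

12.1 eV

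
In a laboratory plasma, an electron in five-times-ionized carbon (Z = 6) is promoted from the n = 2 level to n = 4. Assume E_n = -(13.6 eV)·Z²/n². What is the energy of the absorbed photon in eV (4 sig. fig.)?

91.80 eV

The Bohr energies scale as Z², so for Z = 6: E_n = −489.6/n² eV.
E_4 = −489.6/16 = −30.60 eV and E_2 = −489.6/4 = −122.4 eV.
The photon energy is |E_4 − E_2| = 91.80 eV.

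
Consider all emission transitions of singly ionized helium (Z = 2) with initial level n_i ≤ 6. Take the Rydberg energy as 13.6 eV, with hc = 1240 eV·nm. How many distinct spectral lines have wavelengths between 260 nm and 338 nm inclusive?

Enumerate all n_i → n_f pairs with 1 ≤ n_f < n_i ≤ 6 and compute λ = 1240 / [13.6·4·(1/n_f² − 1/n_i²)].
Lines falling in [260, 338] nm: 6→3 (273.5 nm), 5→3 (320.5 nm).

2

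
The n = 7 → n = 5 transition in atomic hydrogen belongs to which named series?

Pfund

The series is set by the lower level: n_f = 5 is the Pfund series.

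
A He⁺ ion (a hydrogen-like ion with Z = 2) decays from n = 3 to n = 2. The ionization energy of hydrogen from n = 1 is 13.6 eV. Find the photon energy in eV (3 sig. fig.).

7.56 eV

The Bohr energies scale as Z², so for Z = 2: E_n = −54.40/n² eV.
E_3 = −54.40/9 = −6.044 eV and E_2 = −54.40/4 = −13.60 eV.
The photon energy is |E_3 − E_2| = 7.56 eV.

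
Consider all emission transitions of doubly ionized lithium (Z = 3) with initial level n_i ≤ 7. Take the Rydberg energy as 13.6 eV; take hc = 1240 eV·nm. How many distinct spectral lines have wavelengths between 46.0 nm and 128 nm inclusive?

5

Enumerate all n_i → n_f pairs with 1 ≤ n_f < n_i ≤ 7 and compute λ = 1240 / [13.6·9·(1/n_f² − 1/n_i²)].
Lines falling in [46.0, 128] nm: 5→2 (48.24 nm), 4→2 (54.03 nm), 3→2 (72.94 nm), 7→3 (111.7 nm), 6→3 (121.6 nm).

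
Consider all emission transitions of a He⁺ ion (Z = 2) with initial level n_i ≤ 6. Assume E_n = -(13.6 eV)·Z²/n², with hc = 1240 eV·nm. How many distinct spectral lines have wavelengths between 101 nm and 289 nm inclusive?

Enumerate all n_i → n_f pairs with 1 ≤ n_f < n_i ≤ 6 and compute λ = 1240 / [13.6·4·(1/n_f² − 1/n_i²)].
Lines falling in [101, 289] nm: 6→2 (102.6 nm), 5→2 (108.5 nm), 4→2 (121.6 nm), 3→2 (164.1 nm), 6→3 (273.5 nm).

5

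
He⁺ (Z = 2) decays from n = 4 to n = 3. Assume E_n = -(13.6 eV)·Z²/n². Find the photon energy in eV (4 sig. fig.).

The Bohr energies scale as Z², so for Z = 2: E_n = −54.40/n² eV.
E_4 = −54.40/16 = −3.400 eV and E_3 = −54.40/9 = −6.044 eV.
The photon energy is |E_4 − E_3| = 2.644 eV.

2.644 eV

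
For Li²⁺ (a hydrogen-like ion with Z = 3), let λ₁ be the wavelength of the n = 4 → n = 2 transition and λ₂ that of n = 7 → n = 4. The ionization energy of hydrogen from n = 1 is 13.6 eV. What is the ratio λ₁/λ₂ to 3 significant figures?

λ ∝ 1/ΔE ∝ 1/(1/n_f² − 1/n_i²), and the Z² and hc factors cancel in the ratio.
λ₁/λ₂ = (1/4² − 1/7²)/(1/2² − 1/4²) = 0.04209/0.1875 = 0.224.

0.224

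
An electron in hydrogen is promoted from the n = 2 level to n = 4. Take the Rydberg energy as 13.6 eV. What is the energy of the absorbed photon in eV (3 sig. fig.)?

E_4 = −13.60/16 = −0.8500 eV and E_2 = −13.60/4 = −3.400 eV.
The photon energy is |E_4 − E_2| = 2.55 eV.

2.55 eV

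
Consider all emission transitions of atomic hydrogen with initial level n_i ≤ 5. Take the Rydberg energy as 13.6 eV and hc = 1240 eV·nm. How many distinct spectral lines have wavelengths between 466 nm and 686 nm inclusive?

2

Enumerate all n_i → n_f pairs with 1 ≤ n_f < n_i ≤ 5 and compute λ = 1240 / [13.6·1·(1/n_f² − 1/n_i²)].
Lines falling in [466, 686] nm: 4→2 (486.3 nm), 3→2 (656.5 nm).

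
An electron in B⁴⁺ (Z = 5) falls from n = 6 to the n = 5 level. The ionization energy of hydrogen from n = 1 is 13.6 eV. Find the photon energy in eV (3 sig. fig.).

The Bohr energies scale as Z², so for Z = 5: E_n = −340.0/n² eV.
E_6 = −340.0/36 = −9.444 eV and E_5 = −340.0/25 = −13.60 eV.
The photon energy is |E_6 − E_5| = 4.16 eV.

4.16 eV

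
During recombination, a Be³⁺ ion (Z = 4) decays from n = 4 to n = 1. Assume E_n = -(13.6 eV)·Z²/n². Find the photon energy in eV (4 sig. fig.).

The Bohr energies scale as Z², so for Z = 4: E_n = −217.6/n² eV.
E_4 = −217.6/16 = −13.60 eV and E_1 = −217.6/1 = −217.6 eV.
The photon energy is |E_4 − E_1| = 204.0 eV.

204.0 eV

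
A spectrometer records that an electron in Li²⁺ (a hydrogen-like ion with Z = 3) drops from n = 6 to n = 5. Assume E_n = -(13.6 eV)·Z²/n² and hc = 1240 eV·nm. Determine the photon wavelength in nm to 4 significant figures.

For Z = 3 the level energies scale as Z², so the effective Rydberg energy is 13.6 × 9 = 122.4 eV.
ΔE = 122.4 × (1/5² − 1/6²) = 122.4 × 0.01222 = 1.496 eV.
λ = hc/ΔE = 1240 / 1.496 = 828.9 nm.

828.9 nm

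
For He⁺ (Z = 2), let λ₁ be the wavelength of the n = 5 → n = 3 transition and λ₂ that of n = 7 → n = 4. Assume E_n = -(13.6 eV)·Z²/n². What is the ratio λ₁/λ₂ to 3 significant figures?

0.592

λ ∝ 1/ΔE ∝ 1/(1/n_f² − 1/n_i²), and the Z² and hc factors cancel in the ratio.
λ₁/λ₂ = (1/4² − 1/7²)/(1/3² − 1/5²) = 0.04209/0.07111 = 0.592.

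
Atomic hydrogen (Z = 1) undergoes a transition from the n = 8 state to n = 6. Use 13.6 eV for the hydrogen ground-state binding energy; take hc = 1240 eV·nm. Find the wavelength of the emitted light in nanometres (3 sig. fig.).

7500 nm

ΔE = 13.60 × (1/6² − 1/8²) = 13.60 × 0.01215 = 0.1653 eV.
λ = hc/ΔE = 1240 / 0.1653 = 7500 nm.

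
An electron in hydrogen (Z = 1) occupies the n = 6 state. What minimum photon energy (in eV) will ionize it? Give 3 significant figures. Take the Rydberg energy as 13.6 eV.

E_6 = −13.60/36 = −0.378 eV, so ionization (to E = 0) requires 0.378 eV.

0.378 eV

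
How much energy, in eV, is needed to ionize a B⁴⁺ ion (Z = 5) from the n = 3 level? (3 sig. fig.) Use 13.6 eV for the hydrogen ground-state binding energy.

37.8 eV

E_n = −13.6 Z²/n² = −340.0/n² eV for Z = 5.
E_3 = −340.0/9 = −37.8 eV, so ionization (to E = 0) requires 37.8 eV.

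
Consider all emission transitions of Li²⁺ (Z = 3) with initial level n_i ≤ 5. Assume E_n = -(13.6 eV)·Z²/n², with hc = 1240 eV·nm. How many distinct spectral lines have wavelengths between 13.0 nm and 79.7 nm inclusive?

4

Enumerate all n_i → n_f pairs with 1 ≤ n_f < n_i ≤ 5 and compute λ = 1240 / [13.6·9·(1/n_f² − 1/n_i²)].
Lines falling in [13.0, 79.7] nm: 2→1 (13.51 nm), 5→2 (48.24 nm), 4→2 (54.03 nm), 3→2 (72.94 nm).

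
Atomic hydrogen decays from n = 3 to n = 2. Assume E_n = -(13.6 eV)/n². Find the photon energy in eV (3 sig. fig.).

E_3 = −13.60/9 = −1.511 eV and E_2 = −13.60/4 = −3.400 eV.
The photon energy is |E_3 − E_2| = 1.89 eV.

1.89 eV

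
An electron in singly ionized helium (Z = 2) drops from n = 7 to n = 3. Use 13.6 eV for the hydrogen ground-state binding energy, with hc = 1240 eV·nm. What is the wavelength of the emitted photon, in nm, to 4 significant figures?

251.3 nm

For Z = 2 the level energies scale as Z², so the effective Rydberg energy is 13.6 × 4 = 54.40 eV.
ΔE = 54.40 × (1/3² − 1/7²) = 54.40 × 0.09070 = 4.934 eV.
λ = hc/ΔE = 1240 / 4.934 = 251.3 nm.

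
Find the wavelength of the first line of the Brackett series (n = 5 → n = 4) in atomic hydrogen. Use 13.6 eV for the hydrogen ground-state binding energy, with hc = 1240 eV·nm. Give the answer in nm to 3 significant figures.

The Brackett series terminates on n_f = 4; the first line has n_i = 4+1 = 5.
ΔE = 13.60 × (1/4² − 1/5²) = 0.3060 eV.
λ = 1240 / 0.3060 = 4050 nm.

4050 nm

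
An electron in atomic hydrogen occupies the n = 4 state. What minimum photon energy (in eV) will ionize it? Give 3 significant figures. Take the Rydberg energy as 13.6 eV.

E_4 = −13.60/16 = −0.850 eV, so ionization (to E = 0) requires 0.850 eV.

0.850 eV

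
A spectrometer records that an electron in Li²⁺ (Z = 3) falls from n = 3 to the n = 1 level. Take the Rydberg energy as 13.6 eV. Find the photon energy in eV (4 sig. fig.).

The Bohr energies scale as Z², so for Z = 3: E_n = −122.4/n² eV.
E_3 = −122.4/9 = −13.60 eV and E_1 = −122.4/1 = −122.4 eV.
The photon energy is |E_3 − E_1| = 108.8 eV.

108.8 eV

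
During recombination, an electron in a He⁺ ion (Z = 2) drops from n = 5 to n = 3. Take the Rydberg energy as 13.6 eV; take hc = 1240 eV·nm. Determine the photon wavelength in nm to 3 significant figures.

For Z = 2 the level energies scale as Z², so the effective Rydberg energy is 13.6 × 4 = 54.40 eV.
ΔE = 54.40 × (1/3² − 1/5²) = 54.40 × 0.07111 = 3.868 eV.
λ = hc/ΔE = 1240 / 3.868 = 321 nm.

321 nm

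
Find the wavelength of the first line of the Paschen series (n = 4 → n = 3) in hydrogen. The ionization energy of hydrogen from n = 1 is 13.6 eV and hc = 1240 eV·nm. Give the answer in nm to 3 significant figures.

1880 nm

The Paschen series terminates on n_f = 3; the first line has n_i = 3+1 = 4.
ΔE = 13.60 × (1/3² − 1/4²) = 0.6611 eV.
λ = 1240 / 0.6611 = 1880 nm.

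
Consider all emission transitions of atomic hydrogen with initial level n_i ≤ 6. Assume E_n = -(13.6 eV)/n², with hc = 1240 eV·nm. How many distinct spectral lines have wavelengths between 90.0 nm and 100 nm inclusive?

Enumerate all n_i → n_f pairs with 1 ≤ n_f < n_i ≤ 6 and compute λ = 1240 / [13.6·1·(1/n_f² − 1/n_i²)].
Lines falling in [90.0, 100] nm: 6→1 (93.78 nm), 5→1 (94.98 nm), 4→1 (97.25 nm).

3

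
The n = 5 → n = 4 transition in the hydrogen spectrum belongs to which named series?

The series is set by the lower level: n_f = 4 is the Brackett series.

Brackett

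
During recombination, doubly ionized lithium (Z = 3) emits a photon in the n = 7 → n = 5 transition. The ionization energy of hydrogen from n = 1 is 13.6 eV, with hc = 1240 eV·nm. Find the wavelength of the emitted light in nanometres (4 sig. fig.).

517.1 nm

For Z = 3 the level energies scale as Z², so the effective Rydberg energy is 13.6 × 9 = 122.4 eV.
ΔE = 122.4 × (1/5² − 1/7²) = 122.4 × 0.01959 = 2.398 eV.
λ = hc/ΔE = 1240 / 2.398 = 517.1 nm.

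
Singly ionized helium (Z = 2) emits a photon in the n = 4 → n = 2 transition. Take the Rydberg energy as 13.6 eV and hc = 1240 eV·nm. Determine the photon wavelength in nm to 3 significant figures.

122 nm

For Z = 2 the level energies scale as Z², so the effective Rydberg energy is 13.6 × 4 = 54.40 eV.
ΔE = 54.40 × (1/2² − 1/4²) = 54.40 × 0.1875 = 10.20 eV.
λ = hc/ΔE = 1240 / 10.20 = 122 nm.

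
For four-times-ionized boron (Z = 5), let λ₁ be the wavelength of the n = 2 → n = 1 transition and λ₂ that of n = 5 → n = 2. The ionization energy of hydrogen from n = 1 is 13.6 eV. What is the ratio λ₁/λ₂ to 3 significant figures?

λ ∝ 1/ΔE ∝ 1/(1/n_f² − 1/n_i²), and the Z² and hc factors cancel in the ratio.
λ₁/λ₂ = (1/2² − 1/5²)/(1/1² − 1/2²) = 0.2100/0.7500 = 0.280.

0.280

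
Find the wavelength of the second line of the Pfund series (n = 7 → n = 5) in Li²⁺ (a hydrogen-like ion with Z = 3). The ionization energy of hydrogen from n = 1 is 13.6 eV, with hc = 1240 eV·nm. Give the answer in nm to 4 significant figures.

The Pfund series terminates on n_f = 5; the second line has n_i = 5+2 = 7.
ΔE = 122.4 × (1/5² − 1/7²) = 2.398 eV.
λ = 1240 / 2.398 = 517.1 nm.

517.1 nm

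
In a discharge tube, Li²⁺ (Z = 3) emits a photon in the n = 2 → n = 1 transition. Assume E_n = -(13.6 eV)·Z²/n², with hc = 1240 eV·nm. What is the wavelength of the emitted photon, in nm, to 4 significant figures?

For Z = 3 the level energies scale as Z², so the effective Rydberg energy is 13.6 × 9 = 122.4 eV.
ΔE = 122.4 × (1/1² − 1/2²) = 122.4 × 0.7500 = 91.80 eV.
λ = hc/ΔE = 1240 / 91.80 = 13.51 nm.

13.51 nm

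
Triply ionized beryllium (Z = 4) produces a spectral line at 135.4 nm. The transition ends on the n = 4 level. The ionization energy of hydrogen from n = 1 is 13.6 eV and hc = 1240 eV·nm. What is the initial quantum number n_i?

The photon energy is ΔE = hc/λ = 1240 / 135.4 = 9.158 eV.
With Z = 4, ΔE = 217.6 × (1/n_f² − 1/n_i²), so 1/n_f² − 1/n_i² = 0.04209.
With n_f = 4: 1/n_i² = 1/16 − 0.04209 = 0.02041, so n_i ≈ 7.00.

n_i = 7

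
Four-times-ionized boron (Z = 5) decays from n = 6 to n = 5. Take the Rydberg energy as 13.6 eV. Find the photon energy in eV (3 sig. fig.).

4.16 eV

The Bohr energies scale as Z², so for Z = 5: E_n = −340.0/n² eV.
E_6 = −340.0/36 = −9.444 eV and E_5 = −340.0/25 = −13.60 eV.
The photon energy is |E_6 − E_5| = 4.16 eV.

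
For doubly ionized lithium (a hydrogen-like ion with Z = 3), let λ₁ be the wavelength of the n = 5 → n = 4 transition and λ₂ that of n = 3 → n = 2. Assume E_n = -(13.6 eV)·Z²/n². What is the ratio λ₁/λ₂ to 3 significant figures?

6.17

λ ∝ 1/ΔE ∝ 1/(1/n_f² − 1/n_i²), and the Z² and hc factors cancel in the ratio.
λ₁/λ₂ = (1/2² − 1/3²)/(1/4² − 1/5²) = 0.1389/0.02250 = 6.17.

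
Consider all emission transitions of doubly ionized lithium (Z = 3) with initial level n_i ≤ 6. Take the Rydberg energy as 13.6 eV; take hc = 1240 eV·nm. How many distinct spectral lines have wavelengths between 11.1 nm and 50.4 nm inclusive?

4

Enumerate all n_i → n_f pairs with 1 ≤ n_f < n_i ≤ 6 and compute λ = 1240 / [13.6·9·(1/n_f² − 1/n_i²)].
Lines falling in [11.1, 50.4] nm: 3→1 (11.40 nm), 2→1 (13.51 nm), 6→2 (45.59 nm), 5→2 (48.24 nm).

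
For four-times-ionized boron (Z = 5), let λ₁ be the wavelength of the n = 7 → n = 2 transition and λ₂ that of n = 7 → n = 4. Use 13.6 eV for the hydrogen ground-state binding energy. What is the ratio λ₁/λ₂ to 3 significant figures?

0.183

λ ∝ 1/ΔE ∝ 1/(1/n_f² − 1/n_i²), and the Z² and hc factors cancel in the ratio.
λ₁/λ₂ = (1/4² − 1/7²)/(1/2² − 1/7²) = 0.04209/0.2296 = 0.183.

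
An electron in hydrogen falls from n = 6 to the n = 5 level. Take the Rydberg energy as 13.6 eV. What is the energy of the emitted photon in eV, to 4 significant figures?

E_6 = −13.60/36 = −0.3778 eV and E_5 = −13.60/25 = −0.5440 eV.
The photon energy is |E_6 − E_5| = 0.1662 eV.

0.1662 eV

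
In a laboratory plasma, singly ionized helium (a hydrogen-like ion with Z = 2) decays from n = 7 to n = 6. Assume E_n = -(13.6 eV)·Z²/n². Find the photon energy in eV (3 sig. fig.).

The Bohr energies scale as Z², so for Z = 2: E_n = −54.40/n² eV.
E_7 = −54.40/49 = −1.110 eV and E_6 = −54.40/36 = −1.511 eV.
The photon energy is |E_7 − E_6| = 0.401 eV.

0.401 eV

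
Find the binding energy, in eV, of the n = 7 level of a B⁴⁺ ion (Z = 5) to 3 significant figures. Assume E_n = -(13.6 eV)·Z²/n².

E_n = −13.6 Z²/n² = −340.0/n² eV for Z = 5.
E_7 = −340.0/49 = −6.94 eV, so ionization (to E = 0) requires 6.94 eV.

6.94 eV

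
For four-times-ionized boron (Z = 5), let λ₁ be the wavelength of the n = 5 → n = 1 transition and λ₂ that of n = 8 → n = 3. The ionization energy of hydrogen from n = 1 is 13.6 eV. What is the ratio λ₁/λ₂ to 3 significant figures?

0.0995

λ ∝ 1/ΔE ∝ 1/(1/n_f² − 1/n_i²), and the Z² and hc factors cancel in the ratio.
λ₁/λ₂ = (1/3² − 1/8²)/(1/1² − 1/5²) = 0.09549/0.9600 = 0.0995.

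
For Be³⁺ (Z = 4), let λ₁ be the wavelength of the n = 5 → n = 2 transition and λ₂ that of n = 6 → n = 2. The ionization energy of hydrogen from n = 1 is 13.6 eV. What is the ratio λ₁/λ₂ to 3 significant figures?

1.06

λ ∝ 1/ΔE ∝ 1/(1/n_f² − 1/n_i²), and the Z² and hc factors cancel in the ratio.
λ₁/λ₂ = (1/2² − 1/6²)/(1/2² − 1/5²) = 0.2222/0.2100 = 1.06.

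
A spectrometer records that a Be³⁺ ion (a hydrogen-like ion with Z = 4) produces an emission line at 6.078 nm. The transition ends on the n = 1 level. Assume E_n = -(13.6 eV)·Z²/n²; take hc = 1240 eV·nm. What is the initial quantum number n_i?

The photon energy is ΔE = hc/λ = 1240 / 6.078 = 204.0 eV.
With Z = 4, ΔE = 217.6 × (1/n_f² − 1/n_i²), so 1/n_f² − 1/n_i² = 0.9376.
With n_f = 1: 1/n_i² = 1/1 − 0.9376 = 0.06243, so n_i ≈ 4.00.

n_i = 4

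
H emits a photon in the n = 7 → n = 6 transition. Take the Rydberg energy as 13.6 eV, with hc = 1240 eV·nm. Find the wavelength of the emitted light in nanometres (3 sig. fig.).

ΔE = 13.60 × (1/6² − 1/7²) = 13.60 × 0.007370 = 0.1002 eV.
λ = hc/ΔE = 1240 / 0.1002 = 12400 nm.

12400 nm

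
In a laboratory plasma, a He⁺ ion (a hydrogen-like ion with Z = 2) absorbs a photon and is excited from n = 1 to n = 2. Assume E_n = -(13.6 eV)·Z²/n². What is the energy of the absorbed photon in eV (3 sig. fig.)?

The Bohr energies scale as Z², so for Z = 2: E_n = −54.40/n² eV.
E_2 = −54.40/4 = −13.60 eV and E_1 = −54.40/1 = −54.40 eV.
The photon energy is |E_2 − E_1| = 40.8 eV.

40.8 eV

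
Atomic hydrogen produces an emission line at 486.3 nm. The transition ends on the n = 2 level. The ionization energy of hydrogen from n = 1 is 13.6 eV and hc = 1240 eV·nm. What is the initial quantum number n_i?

n_i = 4

The photon energy is ΔE = hc/λ = 1240 / 486.3 = 2.550 eV.
With Z = 1, ΔE = 13.60 × (1/n_f² − 1/n_i²), so 1/n_f² − 1/n_i² = 0.1875.
With n_f = 2: 1/n_i² = 1/4 − 0.1875 = 0.06251, so n_i ≈ 4.00.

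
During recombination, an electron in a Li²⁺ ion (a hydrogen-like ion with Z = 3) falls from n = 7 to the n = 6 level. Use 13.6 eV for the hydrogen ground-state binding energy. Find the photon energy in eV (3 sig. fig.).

The Bohr energies scale as Z², so for Z = 3: E_n = −122.4/n² eV.
E_7 = −122.4/49 = −2.498 eV and E_6 = −122.4/36 = −3.400 eV.
The photon energy is |E_7 − E_6| = 0.902 eV.

0.902 eV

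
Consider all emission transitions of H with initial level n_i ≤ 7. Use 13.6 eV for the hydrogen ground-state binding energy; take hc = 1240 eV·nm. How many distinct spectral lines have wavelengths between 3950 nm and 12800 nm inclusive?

Enumerate all n_i → n_f pairs with 1 ≤ n_f < n_i ≤ 7 and compute λ = 1240 / [13.6·1·(1/n_f² − 1/n_i²)].
Lines falling in [3950, 12800] nm: 5→4 (4052 nm), 7→5 (4654 nm), 6→5 (7460 nm), 7→6 (12370 nm).

4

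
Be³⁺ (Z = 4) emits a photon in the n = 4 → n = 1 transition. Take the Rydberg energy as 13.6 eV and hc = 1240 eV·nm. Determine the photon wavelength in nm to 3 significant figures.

6.08 nm

For Z = 4 the level energies scale as Z², so the effective Rydberg energy is 13.6 × 16 = 217.6 eV.
ΔE = 217.6 × (1/1² − 1/4²) = 217.6 × 0.9375 = 204.0 eV.
λ = hc/ΔE = 1240 / 204.0 = 6.08 nm.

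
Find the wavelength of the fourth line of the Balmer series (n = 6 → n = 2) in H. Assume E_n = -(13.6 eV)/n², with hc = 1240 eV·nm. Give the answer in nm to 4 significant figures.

410.3 nm

The Balmer series terminates on n_f = 2; the fourth line has n_i = 2+4 = 6.
ΔE = 13.60 × (1/2² − 1/6²) = 3.022 eV.
λ = 1240 / 3.022 = 410.3 nm.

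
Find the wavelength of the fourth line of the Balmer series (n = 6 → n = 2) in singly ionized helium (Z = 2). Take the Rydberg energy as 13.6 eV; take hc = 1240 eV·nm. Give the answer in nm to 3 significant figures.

The Balmer series terminates on n_f = 2; the fourth line has n_i = 2+4 = 6.
ΔE = 54.40 × (1/2² − 1/6²) = 12.09 eV.
λ = 1240 / 12.09 = 103 nm.

103 nm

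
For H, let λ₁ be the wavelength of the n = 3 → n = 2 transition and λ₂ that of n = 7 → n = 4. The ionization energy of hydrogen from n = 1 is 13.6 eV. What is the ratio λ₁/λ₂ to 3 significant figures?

λ ∝ 1/ΔE ∝ 1/(1/n_f² − 1/n_i²), and the Z² and hc factors cancel in the ratio.
λ₁/λ₂ = (1/4² − 1/7²)/(1/2² − 1/3²) = 0.04209/0.1389 = 0.303.

0.303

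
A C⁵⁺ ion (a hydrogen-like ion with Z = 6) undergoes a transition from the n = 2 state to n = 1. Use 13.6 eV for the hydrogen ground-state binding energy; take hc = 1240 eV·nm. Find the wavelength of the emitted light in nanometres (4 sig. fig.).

3.377 nm

For Z = 6 the level energies scale as Z², so the effective Rydberg energy is 13.6 × 36 = 489.6 eV.
ΔE = 489.6 × (1/1² − 1/2²) = 489.6 × 0.7500 = 367.2 eV.
λ = hc/ΔE = 1240 / 367.2 = 3.377 nm.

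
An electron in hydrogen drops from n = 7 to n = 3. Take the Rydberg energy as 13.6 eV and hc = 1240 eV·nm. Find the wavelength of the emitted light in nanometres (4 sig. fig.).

1005 nm

ΔE = 13.60 × (1/3² − 1/7²) = 13.60 × 0.09070 = 1.234 eV.
λ = hc/ΔE = 1240 / 1.234 = 1005 nm.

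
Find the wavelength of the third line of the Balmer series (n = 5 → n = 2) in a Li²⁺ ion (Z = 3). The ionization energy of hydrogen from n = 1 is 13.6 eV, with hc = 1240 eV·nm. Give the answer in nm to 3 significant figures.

The Balmer series terminates on n_f = 2; the third line has n_i = 2+3 = 5.
ΔE = 122.4 × (1/2² − 1/5²) = 25.70 eV.
λ = 1240 / 25.70 = 48.2 nm.

48.2 nm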